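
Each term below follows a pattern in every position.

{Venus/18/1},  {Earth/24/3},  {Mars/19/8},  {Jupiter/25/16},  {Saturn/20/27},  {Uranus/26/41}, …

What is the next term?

{Neptune/21/58}

Planet: Venus, Earth, Mars, Jupiter, Saturn, Uranus → Neptune (runs through the planets Mercury→Neptune).
Second entry — alternating steps +6, −5, +6, −5, …: 18, 24, 19, 25, 20, 26 → 21.
Third entry: differences are 2, 5, 8, … (increasing by 3 each time); 1, 3, 8, 16, 27, 41 → 58.
So the next term is {Neptune/21/58}.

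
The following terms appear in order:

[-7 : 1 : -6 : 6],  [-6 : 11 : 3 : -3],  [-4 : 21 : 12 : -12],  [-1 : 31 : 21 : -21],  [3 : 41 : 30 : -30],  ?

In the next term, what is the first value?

8

First value: differences are 1, 2, 3, … (increasing by 1 each time); -7, -6, -4, -1, 3 → 8.
Second value — +10 each step: 1, 11, 21, 31, 41 → 51.
For the third value, +9 each step: -6, 3, 12, 21, 30 → 39.
For the fourth value, always the negative of the third value: 6, -3, -12, -21, -30 → -39.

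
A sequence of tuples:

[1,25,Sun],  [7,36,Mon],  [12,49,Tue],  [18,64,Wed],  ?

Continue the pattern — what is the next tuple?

[23,81,Thu]

First part — alternating steps +6, +5, +6, +5, …: 1, 7, 12, 18 → 23.
For the second part, perfect squares: 5², 6², 7², …: 25, 36, 49, 64 → 81.
Day: runs through the weekdays Mon→Sun, so Sun, Mon, Tue, Wed → Thu.
Combining the parts gives [23,81,Thu].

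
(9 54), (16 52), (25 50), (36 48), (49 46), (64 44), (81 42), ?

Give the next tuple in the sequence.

(100 40)

For the first coordinate, perfect squares: 3², 4², 5², …: 9, 16, 25, 36, 49, 64, 81 → 100.
Second coordinate: −2 each step, so 54, 52, 50, 48, 46, 44, 42 → 40.
Combining the parts gives (100 40).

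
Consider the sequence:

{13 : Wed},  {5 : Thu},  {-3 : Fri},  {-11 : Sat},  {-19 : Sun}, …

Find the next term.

{-27 : Mon}

First value: −8 each step; 13, 5, -3, -11, -19 → -27.
For the day, runs through the weekdays Mon→Sun: Wed, Thu, Fri, Sat, Sun → Mon.
So the next term is {-27 : Mon}.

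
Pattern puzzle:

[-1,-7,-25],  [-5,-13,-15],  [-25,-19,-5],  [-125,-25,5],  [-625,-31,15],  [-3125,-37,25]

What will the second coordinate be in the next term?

-43

Second coordinate: −6 each step, so -7, -13, -19, -25, -31, -37 → -43.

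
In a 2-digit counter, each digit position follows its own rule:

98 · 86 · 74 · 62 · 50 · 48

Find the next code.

36

For the first digit, −1 each step, mod 10: 9, 8, 7, 6, 5, 4 → 3.
Second digit: 8, 6, 4, 2, 0, 8 → 6 (−2 each step, mod 10).
Combining the parts gives 36.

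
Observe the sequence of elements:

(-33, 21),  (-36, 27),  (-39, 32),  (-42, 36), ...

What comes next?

(-45, 39)

First entry: −3 each step, so -33, -36, -39, -42 → -45.
Second entry goes 21, 27, 32, 36 → 39 (differences are 6, 5, 4, … (decreasing by 1 each time)).
Combining the parts gives (-45, 39).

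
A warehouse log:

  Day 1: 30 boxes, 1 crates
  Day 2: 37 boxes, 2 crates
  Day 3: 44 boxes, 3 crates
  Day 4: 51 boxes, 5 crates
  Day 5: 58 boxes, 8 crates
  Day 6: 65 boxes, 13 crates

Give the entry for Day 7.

For the boxes, +7 each step: 30, 37, 44, 51, 58, 65 → 72.
Crates goes 1, 2, 3, 5, 8, 13 → 21 (each term is the sum of the two before it).
Putting it together: 72 boxes, 21 crates.

72 boxes, 21 crates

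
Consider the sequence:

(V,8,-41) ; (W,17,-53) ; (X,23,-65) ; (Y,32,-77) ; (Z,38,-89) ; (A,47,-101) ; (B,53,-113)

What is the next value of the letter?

C

Letter: letters move forward 1 place in the alphabet, wrapping Z→A; V, W, X, Y, Z, A, B → C.
Second slot: 8, 17, 23, 32, 38, 47, 53 → 62 (alternating steps +9, +6, +9, +6, …).
Third slot: −12 each step; -41, -53, -65, -77, -89, -101, -113 → -125.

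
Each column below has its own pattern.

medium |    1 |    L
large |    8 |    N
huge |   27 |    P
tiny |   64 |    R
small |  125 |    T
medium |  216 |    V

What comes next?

large  343  X

Size: medium, large, huge, tiny, small, medium → large (repeats medium → large → huge → tiny → small).
Second component goes 1, 8, 27, 64, 125, 216 → 343 (perfect cubes: 1³, 2³, 3³, …).
Letter: L, N, P, R, T, V → X (letters move forward 2 places in the alphabet).
Combining the parts gives large  343  X.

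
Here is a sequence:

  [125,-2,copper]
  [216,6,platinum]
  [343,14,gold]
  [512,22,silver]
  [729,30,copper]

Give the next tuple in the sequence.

For the first component, perfect cubes: 5³, 6³, 7³, …: 125, 216, 343, 512, 729 → 1000.
Second component — +8 each step: -2, 6, 14, 22, 30 → 38.
For the metal, repeats copper → platinum → gold → silver: copper, platinum, gold, silver, copper → platinum.
Combining the parts gives [1000,38,platinum].

[1000,38,platinum]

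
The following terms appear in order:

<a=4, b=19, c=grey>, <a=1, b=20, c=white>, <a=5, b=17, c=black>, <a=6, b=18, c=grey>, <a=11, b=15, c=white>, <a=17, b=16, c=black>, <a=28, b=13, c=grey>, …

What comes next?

<a=45, b=14, c=white>

For the a, each term is the sum of the two before it: 4, 1, 5, 6, 11, 17, 28 → 45.
B: 19, 20, 17, 18, 15, 16, 13 → 14 (alternating steps +1, −3, +1, −3, …).
C: repeats grey → white → black, so grey, white, black, grey, white, black, grey → white.
Putting it together: <a=45, b=14, c=white>.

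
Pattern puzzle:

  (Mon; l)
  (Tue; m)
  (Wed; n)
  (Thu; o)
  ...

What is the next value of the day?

Day — runs through the weekdays Mon→Sun: Mon, Tue, Wed, Thu → Fri.
Letter: l, m, n, o → p (letters move forward 1 place in the alphabet).

Fri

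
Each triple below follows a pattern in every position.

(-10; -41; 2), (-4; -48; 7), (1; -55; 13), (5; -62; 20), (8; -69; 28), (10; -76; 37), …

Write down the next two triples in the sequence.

First part goes -10, -4, 1, 5, 8, 10 → 11 → 11 (differences are 6, 5, 4, … (decreasing by 1 each time)).
Second part — −7 each step: -41, -48, -55, -62, -69, -76 → -83 → -90.
Third part: 2, 7, 13, 20, 28, 37 → 47 → 58 (differences are 5, 6, 7, … (increasing by 1 each time)).
So the next two triples are (11; -83; 47) and (11; -90; 58).

(11; -83; 47), (11; -90; 58)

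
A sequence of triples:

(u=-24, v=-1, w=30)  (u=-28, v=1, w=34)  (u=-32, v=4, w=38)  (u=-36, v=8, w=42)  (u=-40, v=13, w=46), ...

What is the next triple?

For the u, −4 each step: -24, -28, -32, -36, -40 → -44.
For the v, differences are 2, 3, 4, … (increasing by 1 each time): -1, 1, 4, 8, 13 → 19.
W: together with the u always sums to 6; 30, 34, 38, 42, 46 → 50.
Combining the parts gives (u=-44, v=19, w=50).

(u=-44, v=19, w=50)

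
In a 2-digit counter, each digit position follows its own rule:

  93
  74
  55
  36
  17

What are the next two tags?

First digit: −2 each step, mod 10, so 9, 7, 5, 3, 1 → 9 → 7.
Second digit: +1 each step, mod 10, so 3, 4, 5, 6, 7 → 8 → 9.
So the next two tags are 98 and 79.

98, 79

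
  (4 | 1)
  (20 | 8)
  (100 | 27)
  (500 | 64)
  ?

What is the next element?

(2500 | 125)

First component: ×5 each step, so 4, 20, 100, 500 → 2500.
Second component: 1, 8, 27, 64 → 125 (perfect cubes: 1³, 2³, 3³, …).
Putting it together: (2500 | 125).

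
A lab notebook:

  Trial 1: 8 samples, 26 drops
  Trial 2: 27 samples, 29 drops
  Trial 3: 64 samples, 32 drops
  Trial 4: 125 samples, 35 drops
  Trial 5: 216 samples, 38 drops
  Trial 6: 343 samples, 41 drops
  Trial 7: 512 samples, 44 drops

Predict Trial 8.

Samples goes 8, 27, 64, 125, 216, 343, 512 → 729 (perfect cubes: 2³, 3³, 4³, …).
Drops: 26, 29, 32, 35, 38, 41, 44 → 47 (+3 each step).
Putting it together: 729 samples, 47 drops.

729 samples, 47 drops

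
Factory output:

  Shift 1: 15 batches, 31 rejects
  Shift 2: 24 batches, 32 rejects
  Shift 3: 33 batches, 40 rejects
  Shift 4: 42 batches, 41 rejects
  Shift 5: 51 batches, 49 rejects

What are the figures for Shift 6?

Batches — +9 each step: 15, 24, 33, 42, 51 → 60.
Rejects: alternating steps +1, +8, +1, +8, …, so 31, 32, 40, 41, 49 → 50.
Combining the parts gives 60 batches, 50 rejects.

60 batches, 50 rejects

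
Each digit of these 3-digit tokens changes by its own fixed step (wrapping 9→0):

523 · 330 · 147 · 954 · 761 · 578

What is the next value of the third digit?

5

First digit: −2 each step, mod 10, so 5, 3, 1, 9, 7, 5 → 3.
For the second digit, +1 each step, mod 10: 2, 3, 4, 5, 6, 7 → 8.
Third digit: −3 each step, mod 10, so 3, 0, 7, 4, 1, 8 → 5.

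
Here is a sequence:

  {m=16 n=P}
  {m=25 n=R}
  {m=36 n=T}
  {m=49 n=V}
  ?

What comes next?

{m=64 n=X}

M: perfect squares: 4², 5², 6², …; 16, 25, 36, 49 → 64.
N: P, R, T, V → X (letters move forward 2 places in the alphabet).
Combining the parts gives {m=64 n=X}.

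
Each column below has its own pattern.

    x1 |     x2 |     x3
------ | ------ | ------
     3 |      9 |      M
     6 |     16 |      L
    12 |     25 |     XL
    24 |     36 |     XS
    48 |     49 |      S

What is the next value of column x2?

Column x2: perfect squares: 3², 4², 5², …, so 9, 16, 25, 36, 49 → 64.

64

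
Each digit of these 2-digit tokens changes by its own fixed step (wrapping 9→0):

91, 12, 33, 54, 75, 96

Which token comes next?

17

First digit — +2 each step, mod 10: 9, 1, 3, 5, 7, 9 → 1.
Second digit goes 1, 2, 3, 4, 5, 6 → 7 (+1 each step, mod 10).
Combining the parts gives 17.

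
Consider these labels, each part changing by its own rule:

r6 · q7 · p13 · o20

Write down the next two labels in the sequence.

Letter — letters move back 1 place in the alphabet: r, q, p, o → n → m.
Second component — each term is the sum of the two before it: 6, 7, 13, 20 → 33 → 53.
So the next two labels are n33 and m53.

n33, m53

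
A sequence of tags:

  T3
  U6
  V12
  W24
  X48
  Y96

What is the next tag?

Letter — letters move forward 1 place in the alphabet: T, U, V, W, X, Y → Z.
Second component — ×2 each step: 3, 6, 12, 24, 48, 96 → 192.
Putting it together: Z192.

Z192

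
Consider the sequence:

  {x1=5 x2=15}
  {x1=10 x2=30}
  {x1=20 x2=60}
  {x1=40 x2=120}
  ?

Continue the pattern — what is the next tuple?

X1: 5, 10, 20, 40 → 80 (×2 each step).
X2: 15, 30, 60, 120 → 240 (always 3 × the x1).
So the next tuple is {x1=80 x2=240}.

{x1=80 x2=240}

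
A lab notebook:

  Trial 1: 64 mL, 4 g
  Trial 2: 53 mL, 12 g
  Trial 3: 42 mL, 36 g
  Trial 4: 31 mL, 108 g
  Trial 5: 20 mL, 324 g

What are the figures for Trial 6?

ML goes 64, 53, 42, 31, 20 → 9 (−11 each step).
For the g, ×3 each step: 4, 12, 36, 108, 324 → 972.
So the next line is 9 mL, 972 g.

9 mL, 972 g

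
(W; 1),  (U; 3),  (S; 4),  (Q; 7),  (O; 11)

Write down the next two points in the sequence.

(M; 18), (K; 29)

Letter: letters move back 2 places in the alphabet, so W, U, S, Q, O → M → K.
Second component: each term is the sum of the two before it, so 1, 3, 4, 7, 11 → 18 → 29.
So the next two points are (M; 18) and (K; 29).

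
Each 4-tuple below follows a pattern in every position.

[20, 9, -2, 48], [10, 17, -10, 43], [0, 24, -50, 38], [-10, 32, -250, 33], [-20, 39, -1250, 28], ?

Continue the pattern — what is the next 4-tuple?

First slot goes 20, 10, 0, -10, -20 → -30 (−10 each step).
Second slot goes 9, 17, 24, 32, 39 → 47 (alternating steps +8, +7, +8, +7, …).
For the third slot, ×5 each step: -2, -10, -50, -250, -1250 → -6250.
Fourth slot — −5 each step: 48, 43, 38, 33, 28 → 23.
Putting it together: [-30, 47, -6250, 23].

[-30, 47, -6250, 23]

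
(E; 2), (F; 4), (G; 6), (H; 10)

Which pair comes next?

(I; 16)

Letter: E, F, G, H → I (letters move forward 1 place in the alphabet).
Second part — each term is the sum of the two before it: 2, 4, 6, 10 → 16.
Combining the parts gives (I; 16).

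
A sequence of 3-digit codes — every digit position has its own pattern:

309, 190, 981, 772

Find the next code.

For the first digit, −2 each step, mod 10: 3, 1, 9, 7 → 5.
Second digit: −1 each step, mod 10; 0, 9, 8, 7 → 6.
For the third digit, +1 each step, mod 10: 9, 0, 1, 2 → 3.
Combining the parts gives 563.

563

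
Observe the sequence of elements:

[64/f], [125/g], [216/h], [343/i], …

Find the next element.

First slot: perfect cubes: 4³, 5³, 6³, …; 64, 125, 216, 343 → 512.
Letter goes f, g, h, i → j (letters move forward 1 place in the alphabet).
Combining the parts gives [512/j].

[512/j]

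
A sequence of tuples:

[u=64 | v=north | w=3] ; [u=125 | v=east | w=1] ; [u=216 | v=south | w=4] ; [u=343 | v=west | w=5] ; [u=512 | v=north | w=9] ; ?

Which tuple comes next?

For the u, perfect cubes: 4³, 5³, 6³, …: 64, 125, 216, 343, 512 → 729.
V — repeats north → east → south → west: north, east, south, west, north → east.
W: 3, 1, 4, 5, 9 → 14 (each term is the sum of the two before it).
Putting it together: [u=729 | v=east | w=14].

[u=729 | v=east | w=14]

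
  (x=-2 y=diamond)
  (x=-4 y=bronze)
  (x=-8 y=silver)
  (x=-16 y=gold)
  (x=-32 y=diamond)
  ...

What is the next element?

(x=-64 y=bronze)

X goes -2, -4, -8, -16, -32 → -64 (×2 each step).
Y: repeats diamond → bronze → silver → gold; diamond, bronze, silver, gold, diamond → bronze.
Putting it together: (x=-64 y=bronze).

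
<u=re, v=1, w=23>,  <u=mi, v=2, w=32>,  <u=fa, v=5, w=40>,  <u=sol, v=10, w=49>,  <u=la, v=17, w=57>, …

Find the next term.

U goes re, mi, fa, sol, la → ti (runs through the solfège scale do→ti).
V: differences are 1, 3, 5, … (increasing by 2 each time), so 1, 2, 5, 10, 17 → 26.
For the w, alternating steps +9, +8, +9, +8, …: 23, 32, 40, 49, 57 → 66.
Combining the parts gives <u=ti, v=26, w=66>.

<u=ti, v=26, w=66>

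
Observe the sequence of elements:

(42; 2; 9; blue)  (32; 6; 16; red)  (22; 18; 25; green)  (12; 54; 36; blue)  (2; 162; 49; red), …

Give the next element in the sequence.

First component: −10 each step; 42, 32, 22, 12, 2 → -8.
Second component goes 2, 6, 18, 54, 162 → 486 (×3 each step).
Third component goes 9, 16, 25, 36, 49 → 64 (perfect squares: 3², 4², 5², …).
Colour: blue, red, green, blue, red → green (repeats blue → red → green).
Combining the parts gives (-8; 486; 64; green).

(-8; 486; 64; green)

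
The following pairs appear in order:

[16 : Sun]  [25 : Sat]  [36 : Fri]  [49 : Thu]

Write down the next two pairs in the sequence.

First slot: 16, 25, 36, 49 → 64 → 81 (perfect squares: 4², 5², 6², …).
Day: runs backward through the weekdays Mon→Sun; Sun, Sat, Fri, Thu → Wed → Tue.
Putting the parts together: [64 : Wed] and then [81 : Tue].

[64 : Wed], [81 : Tue]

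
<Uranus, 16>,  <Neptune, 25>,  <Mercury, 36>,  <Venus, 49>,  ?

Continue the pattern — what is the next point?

<Earth, 64>

Planet: Uranus, Neptune, Mercury, Venus → Earth (runs through the planets Mercury→Neptune).
Second coordinate goes 16, 25, 36, 49 → 64 (perfect squares: 4², 5², 6², …).
Putting it together: <Earth, 64>.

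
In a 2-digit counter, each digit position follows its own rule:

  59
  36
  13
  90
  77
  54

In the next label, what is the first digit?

3

First digit — −2 each step, mod 10: 5, 3, 1, 9, 7, 5 → 3.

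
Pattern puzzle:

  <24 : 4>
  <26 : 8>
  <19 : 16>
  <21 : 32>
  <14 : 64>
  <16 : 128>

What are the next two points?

<9 : 256>, <11 : 512>

First value goes 24, 26, 19, 21, 14, 16 → 9 → 11 (alternating steps +2, −7, +2, −7, …).
Second value goes 4, 8, 16, 32, 64, 128 → 256 → 512 (×2 each step).
So the next two points are <9 : 256> and <11 : 512>.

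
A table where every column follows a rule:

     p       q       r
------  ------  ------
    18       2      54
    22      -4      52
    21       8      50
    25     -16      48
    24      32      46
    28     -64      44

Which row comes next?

Column p: alternating steps +4, −1, +4, −1, …, so 18, 22, 21, 25, 24, 28 → 27.
For the column q, ×(-2) each step: 2, -4, 8, -16, 32, -64 → 128.
Column r: −2 each step; 54, 52, 50, 48, 46, 44 → 42.
Combining the parts gives 27  128  42.

27  128  42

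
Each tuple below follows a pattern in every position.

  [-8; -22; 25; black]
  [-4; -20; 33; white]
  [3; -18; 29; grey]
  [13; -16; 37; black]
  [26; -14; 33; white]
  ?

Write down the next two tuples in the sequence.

[42; -12; 41; grey], [61; -10; 37; black]

For the first component, differences are 4, 7, 10, … (increasing by 3 each time): -8, -4, 3, 13, 26 → 42 → 61.
Second component: -22, -20, -18, -16, -14 → -12 → -10 (+2 each step).
Third component — alternating steps +8, −4, +8, −4, …: 25, 33, 29, 37, 33 → 41 → 37.
Shade goes black, white, grey, black, white → grey → black (repeats black → white → grey).
So the next two tuples are [42; -12; 41; grey] and [61; -10; 37; black].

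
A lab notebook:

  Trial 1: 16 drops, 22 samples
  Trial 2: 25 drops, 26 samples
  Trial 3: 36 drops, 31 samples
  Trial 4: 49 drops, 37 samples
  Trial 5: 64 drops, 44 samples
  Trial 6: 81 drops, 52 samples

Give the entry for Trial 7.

100 drops, 61 samples

Drops — perfect squares: 4², 5², 6², …: 16, 25, 36, 49, 64, 81 → 100.
For the samples, differences are 4, 5, 6, … (increasing by 1 each time): 22, 26, 31, 37, 44, 52 → 61.
Combining the parts gives 100 drops, 61 samples.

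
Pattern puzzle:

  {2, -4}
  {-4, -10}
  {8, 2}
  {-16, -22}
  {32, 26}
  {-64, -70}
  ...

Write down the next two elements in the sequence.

First coordinate — ×(-2) each step: 2, -4, 8, -16, 32, -64 → 128 → -256.
Second coordinate — always 6 less than the first coordinate: -4, -10, 2, -22, 26, -70 → 122 → -262.
Putting the parts together: {128, 122} and then {-256, -262}.

{128, 122}, {-256, -262}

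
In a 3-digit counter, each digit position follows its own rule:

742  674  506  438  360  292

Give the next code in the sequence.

124

First digit: −1 each step, mod 10, so 7, 6, 5, 4, 3, 2 → 1.
Second digit: 4, 7, 0, 3, 6, 9 → 2 (+3 each step, mod 10).
Third digit — +2 each step, mod 10: 2, 4, 6, 8, 0, 2 → 4.
So the next code is 124.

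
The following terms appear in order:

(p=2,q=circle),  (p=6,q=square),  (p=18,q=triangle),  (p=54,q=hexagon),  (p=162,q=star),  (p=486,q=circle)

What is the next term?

For the p, ×3 each step: 2, 6, 18, 54, 162, 486 → 1458.
Q: circle, square, triangle, hexagon, star, circle → square (repeats circle → square → triangle → hexagon → star).
So the next term is (p=1458,q=square).

(p=1458,q=square)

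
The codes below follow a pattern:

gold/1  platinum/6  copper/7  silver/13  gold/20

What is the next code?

platinum/33

Metal — repeats gold → platinum → copper → silver: gold, platinum, copper, silver, gold → platinum.
Second component: each term is the sum of the two before it, so 1, 6, 7, 13, 20 → 33.
So the next code is platinum/33.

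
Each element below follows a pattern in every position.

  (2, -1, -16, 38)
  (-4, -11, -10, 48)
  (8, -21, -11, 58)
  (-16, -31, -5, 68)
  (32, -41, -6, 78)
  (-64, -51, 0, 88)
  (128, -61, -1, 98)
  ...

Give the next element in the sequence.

(-256, -71, 5, 108)

For the first part, ×(-2) each step: 2, -4, 8, -16, 32, -64, 128 → -256.
Second part: −10 each step; -1, -11, -21, -31, -41, -51, -61 → -71.
Third part: alternating steps +6, −1, +6, −1, …, so -16, -10, -11, -5, -6, 0, -1 → 5.
Fourth part: together with the second part always sums to 37; 38, 48, 58, 68, 78, 88, 98 → 108.
Putting it together: (-256, -71, 5, 108).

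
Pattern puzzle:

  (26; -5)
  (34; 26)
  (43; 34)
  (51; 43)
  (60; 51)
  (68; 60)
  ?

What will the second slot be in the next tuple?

For the first slot, alternating steps +8, +9, +8, +9, …: 26, 34, 43, 51, 60, 68 → 77.
Second slot — always the previous value of the first slot: -5, 26, 34, 43, 51, 60 → 68.

68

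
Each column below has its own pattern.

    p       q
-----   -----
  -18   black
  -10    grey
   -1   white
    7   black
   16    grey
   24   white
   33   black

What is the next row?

41  grey

Column p: -18, -10, -1, 7, 16, 24, 33 → 41 (alternating steps +8, +9, +8, +9, …).
Column q goes black, grey, white, black, grey, white, black → grey (repeats black → grey → white).
So the next row is 41  grey.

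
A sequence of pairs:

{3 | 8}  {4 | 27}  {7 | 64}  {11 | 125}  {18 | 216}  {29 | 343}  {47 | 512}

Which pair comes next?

For the first entry, each term is the sum of the two before it: 3, 4, 7, 11, 18, 29, 47 → 76.
Second entry: perfect cubes: 2³, 3³, 4³, …; 8, 27, 64, 125, 216, 343, 512 → 729.
Putting it together: {76 | 729}.

{76 | 729}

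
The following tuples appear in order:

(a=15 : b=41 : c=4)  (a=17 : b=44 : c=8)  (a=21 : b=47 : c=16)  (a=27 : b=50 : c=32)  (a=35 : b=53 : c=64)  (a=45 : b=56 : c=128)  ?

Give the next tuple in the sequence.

A — differences are 2, 4, 6, … (increasing by 2 each time): 15, 17, 21, 27, 35, 45 → 57.
For the b, +3 each step: 41, 44, 47, 50, 53, 56 → 59.
For the c, ×2 each step: 4, 8, 16, 32, 64, 128 → 256.
Putting it together: (a=57 : b=59 : c=256).

(a=57 : b=59 : c=256)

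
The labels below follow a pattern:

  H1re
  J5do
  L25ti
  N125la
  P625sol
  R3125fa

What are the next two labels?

Letter — letters move forward 2 places in the alphabet: H, J, L, N, P, R → T → V.
Second component: 1, 5, 25, 125, 625, 3125 → 15625 → 78125 (×5 each step).
Note: re, do, ti, la, sol, fa → mi → re (runs backward through the solfège scale do→ti).
Putting the parts together: T15625mi and then V78125re.

T15625mi then V78125re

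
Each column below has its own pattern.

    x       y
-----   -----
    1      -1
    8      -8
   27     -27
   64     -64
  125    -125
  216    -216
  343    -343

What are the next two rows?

Column x: 1, 8, 27, 64, 125, 216, 343 → 512 → 729 (perfect cubes: 1³, 2³, 3³, …).
Column y — always the negative of the column x: -1, -8, -27, -64, -125, -216, -343 → -512 → -729.
Putting the parts together: 512  -512 and then 729  -729.

512  -512; 729  -729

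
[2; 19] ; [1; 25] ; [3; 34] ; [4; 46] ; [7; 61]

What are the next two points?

First slot — each term is the sum of the two before it: 2, 1, 3, 4, 7 → 11 → 18.
For the second slot, differences are 6, 9, 12, … (increasing by 3 each time): 19, 25, 34, 46, 61 → 79 → 100.
Putting the parts together: [11; 79] and then [18; 100].

[11; 79], [18; 100]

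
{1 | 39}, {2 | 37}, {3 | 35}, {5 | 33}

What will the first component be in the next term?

For the first component, each term is the sum of the two before it: 1, 2, 3, 5 → 8.

8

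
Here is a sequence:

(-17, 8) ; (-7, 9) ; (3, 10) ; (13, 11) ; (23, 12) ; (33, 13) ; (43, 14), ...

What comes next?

First coordinate — +10 each step: -17, -7, 3, 13, 23, 33, 43 → 53.
Second coordinate: +1 each step, so 8, 9, 10, 11, 12, 13, 14 → 15.
Combining the parts gives (53, 15).

(53, 15)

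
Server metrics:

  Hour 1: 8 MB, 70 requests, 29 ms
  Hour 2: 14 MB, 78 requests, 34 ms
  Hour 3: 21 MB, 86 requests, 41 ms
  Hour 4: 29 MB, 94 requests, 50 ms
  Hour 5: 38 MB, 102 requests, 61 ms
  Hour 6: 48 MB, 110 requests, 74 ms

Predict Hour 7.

59 MB, 118 requests, 89 ms

MB: 8, 14, 21, 29, 38, 48 → 59 (differences are 6, 7, 8, … (increasing by 1 each time)).
Requests: 70, 78, 86, 94, 102, 110 → 118 (+8 each step).
For the ms, differences are 5, 7, 9, … (increasing by 2 each time): 29, 34, 41, 50, 61, 74 → 89.
Combining the parts gives 59 MB, 118 requests, 89 ms.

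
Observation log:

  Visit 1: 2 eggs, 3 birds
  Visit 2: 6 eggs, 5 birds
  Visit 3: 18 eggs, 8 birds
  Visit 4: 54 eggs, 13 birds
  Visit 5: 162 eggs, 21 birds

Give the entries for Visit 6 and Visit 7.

486 eggs, 34 birds; 1458 eggs, 55 birds

Eggs: 2, 6, 18, 54, 162 → 486 → 1458 (×3 each step).
Birds: each term is the sum of the two before it; 3, 5, 8, 13, 21 → 34 → 55.
So the next two records are 486 eggs, 34 birds and 1458 eggs, 55 birds.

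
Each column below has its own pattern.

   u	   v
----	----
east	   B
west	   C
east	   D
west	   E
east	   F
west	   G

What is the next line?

Column u goes east, west, east, west, east, west → east (alternates east ↔ west).
For the column v, letters move forward 1 place in the alphabet: B, C, D, E, F, G → H.
Putting it together: east  H.

east  H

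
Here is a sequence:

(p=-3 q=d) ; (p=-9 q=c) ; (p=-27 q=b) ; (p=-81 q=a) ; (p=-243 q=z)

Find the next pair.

(p=-729 q=y)

P: ×3 each step; -3, -9, -27, -81, -243 → -729.
Q — letters move back 1 place in the alphabet, wrapping A→Z: d, c, b, a, z → y.
Putting it together: (p=-729 q=y).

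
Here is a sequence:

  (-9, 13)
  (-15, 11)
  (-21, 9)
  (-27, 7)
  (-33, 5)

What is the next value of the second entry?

3

Second entry — −2 each step: 13, 11, 9, 7, 5 → 3.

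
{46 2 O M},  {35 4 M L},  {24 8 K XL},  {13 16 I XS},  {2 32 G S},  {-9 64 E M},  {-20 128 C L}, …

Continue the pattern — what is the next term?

For the first entry, −11 each step: 46, 35, 24, 13, 2, -9, -20 → -31.
Second entry goes 2, 4, 8, 16, 32, 64, 128 → 256 (×2 each step).
Letter: letters move back 2 places in the alphabet, so O, M, K, I, G, E, C → A.
Size: repeats M → L → XL → XS → S, so M, L, XL, XS, S, M, L → XL.
So the next term is {-31 256 A XL}.

{-31 256 A XL}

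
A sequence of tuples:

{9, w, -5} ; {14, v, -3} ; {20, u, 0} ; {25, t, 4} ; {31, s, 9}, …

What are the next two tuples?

{36, r, 15}, {42, q, 22}

First coordinate: 9, 14, 20, 25, 31 → 36 → 42 (alternating steps +5, +6, +5, +6, …).
Letter: w, v, u, t, s → r → q (letters move back 1 place in the alphabet).
Third coordinate goes -5, -3, 0, 4, 9 → 15 → 22 (differences are 2, 3, 4, … (increasing by 1 each time)).
Putting the parts together: {36, r, 15} and then {42, q, 22}.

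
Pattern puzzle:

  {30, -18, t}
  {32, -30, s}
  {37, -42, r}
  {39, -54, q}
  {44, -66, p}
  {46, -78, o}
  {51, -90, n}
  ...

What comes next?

{53, -102, m}

First part: alternating steps +2, +5, +2, +5, …; 30, 32, 37, 39, 44, 46, 51 → 53.
Second part: −12 each step, so -18, -30, -42, -54, -66, -78, -90 → -102.
Letter: t, s, r, q, p, o, n → m (letters move back 1 place in the alphabet).
Putting it together: {53, -102, m}.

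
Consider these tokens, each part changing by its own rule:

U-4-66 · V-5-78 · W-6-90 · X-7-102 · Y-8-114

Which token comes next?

Letter: U, V, W, X, Y → Z (letters move forward 1 place in the alphabet).
Second component goes 4, 5, 6, 7, 8 → 9 (+1 each step).
For the third component, +12 each step: 66, 78, 90, 102, 114 → 126.
Combining the parts gives Z-9-126.

Z-9-126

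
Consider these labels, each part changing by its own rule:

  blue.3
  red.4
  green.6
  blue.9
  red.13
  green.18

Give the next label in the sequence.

Colour: repeats blue → red → green, so blue, red, green, blue, red, green → blue.
Second component: differences are 1, 2, 3, … (increasing by 1 each time); 3, 4, 6, 9, 13, 18 → 24.
Putting it together: blue.24.

blue.24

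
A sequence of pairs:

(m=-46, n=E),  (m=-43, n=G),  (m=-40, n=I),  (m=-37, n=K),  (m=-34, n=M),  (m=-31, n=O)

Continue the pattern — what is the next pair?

(m=-28, n=Q)

M goes -46, -43, -40, -37, -34, -31 → -28 (+3 each step).
N: E, G, I, K, M, O → Q (letters move forward 2 places in the alphabet).
Combining the parts gives (m=-28, n=Q).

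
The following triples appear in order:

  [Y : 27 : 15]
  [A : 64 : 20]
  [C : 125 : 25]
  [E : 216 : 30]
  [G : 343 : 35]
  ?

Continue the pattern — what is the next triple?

Letter: letters move forward 2 places in the alphabet, wrapping Z→A; Y, A, C, E, G → I.
Second entry: 27, 64, 125, 216, 343 → 512 (perfect cubes: 3³, 4³, 5³, …).
Third entry: +5 each step; 15, 20, 25, 30, 35 → 40.
So the next triple is [I : 512 : 40].

[I : 512 : 40]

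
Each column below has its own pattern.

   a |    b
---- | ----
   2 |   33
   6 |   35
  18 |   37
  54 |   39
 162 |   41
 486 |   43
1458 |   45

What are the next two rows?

Column a goes 2, 6, 18, 54, 162, 486, 1458 → 4374 → 13122 (×3 each step).
Column b: 33, 35, 37, 39, 41, 43, 45 → 47 → 49 (+2 each step).
So the next two rows are 4374  47 and 13122  49.

4374  47; 13122  49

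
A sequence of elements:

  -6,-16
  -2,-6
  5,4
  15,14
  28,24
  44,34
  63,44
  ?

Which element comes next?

First part: -6, -2, 5, 15, 28, 44, 63 → 85 (differences are 4, 7, 10, … (increasing by 3 each time)).
Second part: -16, -6, 4, 14, 24, 34, 44 → 54 (+10 each step).
So the next element is 85,54.

85,54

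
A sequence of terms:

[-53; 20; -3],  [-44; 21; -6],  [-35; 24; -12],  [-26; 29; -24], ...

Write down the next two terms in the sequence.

First entry — +9 each step: -53, -44, -35, -26 → -17 → -8.
Second entry: differences are 1, 3, 5, … (increasing by 2 each time), so 20, 21, 24, 29 → 36 → 45.
Third entry: ×2 each step; -3, -6, -12, -24 → -48 → -96.
So the next two terms are [-17; 36; -48] and [-8; 45; -96].

[-17; 36; -48], [-8; 45; -96]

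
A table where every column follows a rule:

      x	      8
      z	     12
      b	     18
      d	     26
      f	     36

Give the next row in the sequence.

h  48

Letter — letters move forward 2 places in the alphabet, wrapping Z→A: x, z, b, d, f → h.
Second component: differences are 4, 6, 8, … (increasing by 2 each time), so 8, 12, 18, 26, 36 → 48.
Combining the parts gives h  48.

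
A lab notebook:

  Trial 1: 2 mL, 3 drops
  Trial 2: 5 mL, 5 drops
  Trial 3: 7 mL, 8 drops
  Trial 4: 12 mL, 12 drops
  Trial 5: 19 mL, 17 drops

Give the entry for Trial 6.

ML: each term is the sum of the two before it; 2, 5, 7, 12, 19 → 31.
For the drops, differences are 2, 3, 4, … (increasing by 1 each time): 3, 5, 8, 12, 17 → 23.
Combining the parts gives 31 mL, 23 drops.

31 mL, 23 drops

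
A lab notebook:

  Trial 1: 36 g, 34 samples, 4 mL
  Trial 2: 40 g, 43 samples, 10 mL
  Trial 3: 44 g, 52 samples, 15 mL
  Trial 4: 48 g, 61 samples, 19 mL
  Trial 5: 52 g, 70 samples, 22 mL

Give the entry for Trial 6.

G — +4 each step: 36, 40, 44, 48, 52 → 56.
Samples goes 34, 43, 52, 61, 70 → 79 (+9 each step).
ML: differences are 6, 5, 4, … (decreasing by 1 each time); 4, 10, 15, 19, 22 → 24.
Putting it together: 56 g, 79 samples, 24 mL.

56 g, 79 samples, 24 mL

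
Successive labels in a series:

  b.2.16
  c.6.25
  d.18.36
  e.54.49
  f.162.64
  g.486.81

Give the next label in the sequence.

h.1458.100

Letter: letters move forward 1 place in the alphabet; b, c, d, e, f, g → h.
Second component goes 2, 6, 18, 54, 162, 486 → 1458 (×3 each step).
Third component: perfect squares: 4², 5², 6², …, so 16, 25, 36, 49, 64, 81 → 100.
Putting it together: h.1458.100.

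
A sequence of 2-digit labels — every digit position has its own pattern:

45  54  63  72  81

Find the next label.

First digit: 4, 5, 6, 7, 8 → 9 (+1 each step, mod 10).
Second digit: −1 each step, mod 10, so 5, 4, 3, 2, 1 → 0.
Putting it together: 90.

90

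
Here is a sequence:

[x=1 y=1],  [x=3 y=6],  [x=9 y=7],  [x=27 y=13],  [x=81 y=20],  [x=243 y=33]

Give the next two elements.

X: ×3 each step; 1, 3, 9, 27, 81, 243 → 729 → 2187.
For the y, each term is the sum of the two before it: 1, 6, 7, 13, 20, 33 → 53 → 86.
Putting the parts together: [x=729 y=53] and then [x=2187 y=86].

[x=729 y=53], [x=2187 y=86]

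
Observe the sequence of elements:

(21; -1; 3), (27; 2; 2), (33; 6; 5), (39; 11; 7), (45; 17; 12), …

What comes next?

First component: 21, 27, 33, 39, 45 → 51 (+6 each step).
Second component: differences are 3, 4, 5, … (increasing by 1 each time), so -1, 2, 6, 11, 17 → 24.
Third component: 3, 2, 5, 7, 12 → 19 (each term is the sum of the two before it).
Putting it together: (51; 24; 19).

(51; 24; 19)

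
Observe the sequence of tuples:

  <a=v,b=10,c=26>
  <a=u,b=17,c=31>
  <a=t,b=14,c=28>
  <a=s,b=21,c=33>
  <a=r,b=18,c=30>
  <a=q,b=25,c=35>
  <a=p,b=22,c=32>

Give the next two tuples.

For the a, letters move back 1 place in the alphabet: v, u, t, s, r, q, p → o → n.
B: alternating steps +7, −3, +7, −3, …; 10, 17, 14, 21, 18, 25, 22 → 29 → 26.
C: 26, 31, 28, 33, 30, 35, 32 → 37 → 34 (alternating steps +5, −3, +5, −3, …).
Putting the parts together: <a=o,b=29,c=37> and then <a=n,b=26,c=34>.

<a=o,b=29,c=37>, <a=n,b=26,c=34>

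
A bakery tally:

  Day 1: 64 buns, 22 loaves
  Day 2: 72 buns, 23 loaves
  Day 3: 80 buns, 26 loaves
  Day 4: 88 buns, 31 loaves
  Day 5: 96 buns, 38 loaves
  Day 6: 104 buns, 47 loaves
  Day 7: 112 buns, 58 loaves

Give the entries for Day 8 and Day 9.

Buns: +8 each step; 64, 72, 80, 88, 96, 104, 112 → 120 → 128.
Loaves: differences are 1, 3, 5, … (increasing by 2 each time), so 22, 23, 26, 31, 38, 47, 58 → 71 → 86.
Putting the parts together: 120 buns, 71 loaves and then 128 buns, 86 loaves.

120 buns, 71 loaves; 128 buns, 86 loaves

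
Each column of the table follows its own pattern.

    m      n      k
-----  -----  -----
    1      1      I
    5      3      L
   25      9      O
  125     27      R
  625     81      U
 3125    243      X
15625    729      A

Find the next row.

78125  2187  D

For the column m, ×5 each step: 1, 5, 25, 125, 625, 3125, 15625 → 78125.
Column n: ×3 each step; 1, 3, 9, 27, 81, 243, 729 → 2187.
Column k — letters move forward 3 places in the alphabet, wrapping Z→A: I, L, O, R, U, X, A → D.
So the next row is 78125  2187  D.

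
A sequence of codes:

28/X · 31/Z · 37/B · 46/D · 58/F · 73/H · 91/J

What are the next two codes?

First component goes 28, 31, 37, 46, 58, 73, 91 → 112 → 136 (differences are 3, 6, 9, … (increasing by 3 each time)).
Letter: letters move forward 2 places in the alphabet, wrapping Z→A, so X, Z, B, D, F, H, J → L → N.
Putting the parts together: 112/L and then 136/N.

112/L then 136/N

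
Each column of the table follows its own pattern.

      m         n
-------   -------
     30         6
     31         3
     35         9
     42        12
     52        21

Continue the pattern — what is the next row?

Column m — differences are 1, 4, 7, … (increasing by 3 each time): 30, 31, 35, 42, 52 → 65.
Column n — each term is the sum of the two before it: 6, 3, 9, 12, 21 → 33.
So the next row is 65  33.

65  33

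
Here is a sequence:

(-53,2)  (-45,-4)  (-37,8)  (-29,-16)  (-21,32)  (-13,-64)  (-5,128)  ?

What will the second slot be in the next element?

-256

Second slot: 2, -4, 8, -16, 32, -64, 128 → -256 (×(-2) each step).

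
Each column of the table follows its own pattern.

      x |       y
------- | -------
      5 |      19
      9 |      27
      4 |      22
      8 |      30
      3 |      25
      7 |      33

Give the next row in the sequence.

2  28

Column x — alternating steps +4, −5, +4, −5, …: 5, 9, 4, 8, 3, 7 → 2.
Column y: alternating steps +8, −5, +8, −5, …; 19, 27, 22, 30, 25, 33 → 28.
Combining the parts gives 2  28.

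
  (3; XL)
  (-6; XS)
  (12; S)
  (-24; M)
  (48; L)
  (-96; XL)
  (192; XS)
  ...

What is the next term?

First coordinate: 3, -6, 12, -24, 48, -96, 192 → -384 (×(-2) each step).
Size goes XL, XS, S, M, L, XL, XS → S (repeats XL → XS → S → M → L).
So the next term is (-384; S).

(-384; S)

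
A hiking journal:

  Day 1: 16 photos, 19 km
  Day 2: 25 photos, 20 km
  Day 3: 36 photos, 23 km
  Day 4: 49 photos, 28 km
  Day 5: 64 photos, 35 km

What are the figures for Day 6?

81 photos, 44 km

Photos: 16, 25, 36, 49, 64 → 81 (perfect squares: 4², 5², 6², …).
For the km, differences are 1, 3, 5, … (increasing by 2 each time): 19, 20, 23, 28, 35 → 44.
Putting it together: 81 photos, 44 km.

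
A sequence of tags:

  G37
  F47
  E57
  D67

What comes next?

For the letter, letters move back 1 place in the alphabet: G, F, E, D → C.
Second component — +10 each step: 37, 47, 57, 67 → 77.
Combining the parts gives C77.

C77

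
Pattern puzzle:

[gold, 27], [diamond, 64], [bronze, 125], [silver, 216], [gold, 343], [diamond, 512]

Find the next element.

Rank goes gold, diamond, bronze, silver, gold, diamond → bronze (repeats gold → diamond → bronze → silver).
Second component goes 27, 64, 125, 216, 343, 512 → 729 (perfect cubes: 3³, 4³, 5³, …).
So the next element is [bronze, 729].

[bronze, 729]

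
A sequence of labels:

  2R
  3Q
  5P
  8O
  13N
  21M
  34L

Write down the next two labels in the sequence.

55K, 89J

First component: each term is the sum of the two before it, so 2, 3, 5, 8, 13, 21, 34 → 55 → 89.
Letter: letters move back 1 place in the alphabet; R, Q, P, O, N, M, L → K → J.
Putting the parts together: 55K and then 89J.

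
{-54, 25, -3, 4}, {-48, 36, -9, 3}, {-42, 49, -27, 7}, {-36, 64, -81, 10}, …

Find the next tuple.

For the first entry, +6 each step: -54, -48, -42, -36 → -30.
Second entry: perfect squares: 5², 6², 7², …, so 25, 36, 49, 64 → 81.
Third entry goes -3, -9, -27, -81 → -243 (×3 each step).
Fourth entry: each term is the sum of the two before it; 4, 3, 7, 10 → 17.
Putting it together: {-30, 81, -243, 17}.

{-30, 81, -243, 17}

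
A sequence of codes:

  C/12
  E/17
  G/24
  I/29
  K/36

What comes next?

Letter — letters move forward 2 places in the alphabet: C, E, G, I, K → M.
Second component: 12, 17, 24, 29, 36 → 41 (alternating steps +5, +7, +5, +7, …).
So the next code is M/41.

M/41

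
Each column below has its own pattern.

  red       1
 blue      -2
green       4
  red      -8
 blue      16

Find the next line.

Colour: repeats red → blue → green, so red, blue, green, red, blue → green.
Second component goes 1, -2, 4, -8, 16 → -32 (×(-2) each step).
Putting it together: green  -32.

green  -32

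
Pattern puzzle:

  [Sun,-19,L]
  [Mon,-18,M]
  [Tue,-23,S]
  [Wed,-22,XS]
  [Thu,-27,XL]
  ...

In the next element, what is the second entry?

-26

Second entry — alternating steps +1, −5, +1, −5, …: -19, -18, -23, -22, -27 → -26.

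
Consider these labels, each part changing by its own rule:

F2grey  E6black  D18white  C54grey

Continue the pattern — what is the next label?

Letter: letters move back 1 place in the alphabet, so F, E, D, C → B.
Second component: 2, 6, 18, 54 → 162 (×3 each step).
Shade — repeats grey → black → white: grey, black, white, grey → black.
Putting it together: B162black.

B162black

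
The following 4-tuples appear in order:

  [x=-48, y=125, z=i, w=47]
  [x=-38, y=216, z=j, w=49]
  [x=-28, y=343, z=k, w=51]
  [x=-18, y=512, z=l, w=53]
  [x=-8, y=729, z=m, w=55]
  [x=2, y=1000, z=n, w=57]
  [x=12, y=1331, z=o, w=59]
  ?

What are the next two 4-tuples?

X: -48, -38, -28, -18, -8, 2, 12 → 22 → 32 (+10 each step).
Y: perfect cubes: 5³, 6³, 7³, …, so 125, 216, 343, 512, 729, 1000, 1331 → 1728 → 2197.
Z: i, j, k, l, m, n, o → p → q (letters move forward 1 place in the alphabet).
For the w, +2 each step: 47, 49, 51, 53, 55, 57, 59 → 61 → 63.
So the next two 4-tuples are [x=22, y=1728, z=p, w=61] and [x=32, y=2197, z=q, w=63].

[x=22, y=1728, z=p, w=61], [x=32, y=2197, z=q, w=63]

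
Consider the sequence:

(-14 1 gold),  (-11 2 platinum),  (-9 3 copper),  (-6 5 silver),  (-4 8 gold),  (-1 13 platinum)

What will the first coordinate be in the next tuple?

First coordinate goes -14, -11, -9, -6, -4, -1 → 1 (alternating steps +3, +2, +3, +2, …).

1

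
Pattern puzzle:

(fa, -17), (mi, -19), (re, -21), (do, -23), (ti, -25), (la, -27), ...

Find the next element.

(sol, -29)

Note: runs backward through the solfège scale do→ti, so fa, mi, re, do, ti, la → sol.
Second component: −2 each step, so -17, -19, -21, -23, -25, -27 → -29.
So the next element is (sol, -29).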